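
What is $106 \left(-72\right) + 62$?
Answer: $-7570$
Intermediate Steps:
$106 \left(-72\right) + 62 = -7632 + 62 = -7570$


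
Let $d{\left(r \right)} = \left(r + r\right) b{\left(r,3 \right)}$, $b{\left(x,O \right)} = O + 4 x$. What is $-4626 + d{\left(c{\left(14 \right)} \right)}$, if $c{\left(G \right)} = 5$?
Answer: $-4396$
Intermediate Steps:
$d{\left(r \right)} = 2 r \left(3 + 4 r\right)$ ($d{\left(r \right)} = \left(r + r\right) \left(3 + 4 r\right) = 2 r \left(3 + 4 r\right)$)
$-4626 + d{\left(c{\left(14 \right)} \right)} = -4626 + 2 \cdot 5 \left(3 + 4 \cdot 5\right) = -4626 + 2 \cdot 5 \left(3 + 20\right) = -4626 + 2 \cdot 5 \cdot 23 = -4626 + 230 = -4396$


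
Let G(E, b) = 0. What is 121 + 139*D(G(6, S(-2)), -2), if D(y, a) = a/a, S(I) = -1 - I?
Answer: 260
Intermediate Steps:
D(y, a) = 1
121 + 139*D(G(6, S(-2)), -2) = 121 + 139*1 = 121 + 139 = 260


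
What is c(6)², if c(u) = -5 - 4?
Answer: 81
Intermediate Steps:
c(u) = -9
c(6)² = (-9)² = 81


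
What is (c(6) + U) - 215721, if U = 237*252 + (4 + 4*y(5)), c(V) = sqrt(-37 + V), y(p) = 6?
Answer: -155969 + I*sqrt(31) ≈ -1.5597e+5 + 5.5678*I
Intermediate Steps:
U = 59752 (U = 237*252 + (4 + 4*6) = 59724 + (4 + 24) = 59724 + 28 = 59752)
(c(6) + U) - 215721 = (sqrt(-37 + 6) + 59752) - 215721 = (sqrt(-31) + 59752) - 215721 = (I*sqrt(31) + 59752) - 215721 = (59752 + I*sqrt(31)) - 215721 = -155969 + I*sqrt(31)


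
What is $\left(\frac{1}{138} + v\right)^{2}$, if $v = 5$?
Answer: $\frac{477481}{19044} \approx 25.073$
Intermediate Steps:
$\left(\frac{1}{138} + v\right)^{2} = \left(\frac{1}{138} + 5\right)^{2} = \left(\frac{691}{138}\right)^{2} = \frac{477481}{19044}$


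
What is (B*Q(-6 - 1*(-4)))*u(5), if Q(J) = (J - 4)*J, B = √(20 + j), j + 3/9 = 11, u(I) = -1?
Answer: -8*√69 ≈ -66.453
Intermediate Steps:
j = 32/3 (j = -⅓ + 11 = 32/3 ≈ 10.667)
B = 2*√69/3 (B = √(20 + 32/3) = √(92/3) = 2*√69/3 ≈ 5.5378)
Q(J) = J*(-4 + J) (Q(J) = (-4 + J)*J = J*(-4 + J))
(B*Q(-6 - 1*(-4)))*u(5) = ((2*√69/3)*((-6 - 1*(-4))*(-4 + (-6 - 1*(-4)))))*(-1) = ((2*√69/3)*((-6 + 4)*(-4 + (-6 + 4))))*(-1) = ((2*√69/3)*(-2*(-4 - 2)))*(-1) = ((2*√69/3)*(-2*(-6)))*(-1) = ((2*√69/3)*12)*(-1) = (8*√69)*(-1) = -8*√69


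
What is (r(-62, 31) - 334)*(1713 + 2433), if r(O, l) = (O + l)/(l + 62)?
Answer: -1386146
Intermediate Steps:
r(O, l) = (O + l)/(62 + l)
(r(-62, 31) - 334)*(1713 + 2433) = ((-62 + 31)/(62 + 31) - 334)*(1713 + 2433) = (-31/93 - 334)*4146 = ((1/93)*(-31) - 334)*4146 = (-⅓ - 334)*4146 = -1003/3*4146 = -1386146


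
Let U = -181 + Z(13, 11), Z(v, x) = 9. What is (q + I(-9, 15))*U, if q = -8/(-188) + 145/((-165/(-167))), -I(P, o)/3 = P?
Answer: -46365008/1551 ≈ -29894.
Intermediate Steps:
I(P, o) = -3*P
U = -172 (U = -181 + 9 = -172)
q = 227687/1551 (q = -8*(-1/188) + 145/((-165*(-1/167))) = 2/47 + 145/(165/167) = 2/47 + 145*(167/165) = 2/47 + 4843/33 = 227687/1551 ≈ 146.80)
(q + I(-9, 15))*U = (227687/1551 - 3*(-9))*(-172) = (227687/1551 + 27)*(-172) = (269564/1551)*(-172) = -46365008/1551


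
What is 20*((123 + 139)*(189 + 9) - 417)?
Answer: 1029180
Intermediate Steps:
20*((123 + 139)*(189 + 9) - 417) = 20*(262*198 - 417) = 20*(51876 - 417) = 20*51459 = 1029180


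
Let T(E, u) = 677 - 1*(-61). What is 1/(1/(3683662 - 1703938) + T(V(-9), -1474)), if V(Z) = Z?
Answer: 1979724/1461036313 ≈ 0.0013550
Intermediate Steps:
T(E, u) = 738 (T(E, u) = 677 + 61 = 738)
1/(1/(3683662 - 1703938) + T(V(-9), -1474)) = 1/(1/(3683662 - 1703938) + 738) = 1/(1/1979724 + 738) = 1/(1461036313/1979724) = 1979724/1461036313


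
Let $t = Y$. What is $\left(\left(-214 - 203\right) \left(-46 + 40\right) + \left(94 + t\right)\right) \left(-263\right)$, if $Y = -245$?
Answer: $-618313$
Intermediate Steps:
$t = -245$
$\left(\left(-214 - 203\right) \left(-46 + 40\right) + \left(94 + t\right)\right) \left(-263\right) = \left(\left(-214 - 203\right) \left(-46 + 40\right) + \left(94 - 245\right)\right) \left(-263\right) = \left(\left(-417\right) \left(-6\right) - 151\right) \left(-263\right) = \left(2502 - 151\right) \left(-263\right) = 2351 \left(-263\right) = -618313$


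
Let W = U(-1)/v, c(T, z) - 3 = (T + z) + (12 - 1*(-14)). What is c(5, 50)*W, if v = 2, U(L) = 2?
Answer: 84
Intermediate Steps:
c(T, z) = 29 + T + z (c(T, z) = 3 + ((T + z) + (12 - 1*(-14))) = 3 + ((T + z) + (12 + 14)) = 3 + ((T + z) + 26) = 3 + (26 + T + z) = 29 + T + z)
W = 1 (W = 2/2 = 2*(1/2) = 1)
c(5, 50)*W = (29 + 5 + 50)*1 = 84*1 = 84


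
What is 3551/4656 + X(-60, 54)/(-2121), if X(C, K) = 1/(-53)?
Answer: 44353691/58154992 ≈ 0.76268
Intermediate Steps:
X(C, K) = -1/53
3551/4656 + X(-60, 54)/(-2121) = 3551/4656 - 1/53/(-2121) = 3551*(1/4656) - 1/53*(-1/2121) = 3551/4656 + 1/112413 = 44353691/58154992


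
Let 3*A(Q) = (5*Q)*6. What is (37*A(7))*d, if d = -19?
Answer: -49210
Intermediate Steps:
A(Q) = 10*Q (A(Q) = ((5*Q)*6)/3 = (30*Q)/3 = 10*Q)
(37*A(7))*d = (37*(10*7))*(-19) = (37*70)*(-19) = 2590*(-19) = -49210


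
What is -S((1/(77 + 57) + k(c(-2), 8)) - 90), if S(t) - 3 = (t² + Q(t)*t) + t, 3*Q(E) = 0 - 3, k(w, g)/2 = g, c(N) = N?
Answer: -98361093/17956 ≈ -5477.9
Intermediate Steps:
k(w, g) = 2*g
Q(E) = -1 (Q(E) = (0 - 3)/3 = (⅓)*(-3) = -1)
S(t) = 3 + t² (S(t) = 3 + ((t² - t) + t) = 3 + t²)
-S((1/(77 + 57) + k(c(-2), 8)) - 90) = -(3 + ((1/(77 + 57) + 2*8) - 90)²) = -(3 + ((1/134 + 16) - 90)²) = -(3 + (2145/134 - 90)²) = -(3 + (-9915/134)²) = -(3 + 98307225/17956) = -1*98361093/17956 = -98361093/17956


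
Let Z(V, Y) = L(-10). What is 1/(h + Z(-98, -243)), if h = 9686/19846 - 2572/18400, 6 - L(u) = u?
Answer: 45645800/746230111 ≈ 0.061169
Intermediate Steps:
L(u) = 6 - u
Z(V, Y) = 16 (Z(V, Y) = 6 - 1*(-10) = 6 + 10 = 16)
h = 15897311/45645800 (h = 9686*(1/19846) - 2572*1/18400 = 4843/9923 - 643/4600 = 15897311/45645800 ≈ 0.34828)
1/(h + Z(-98, -243)) = 1/(15897311/45645800 + 16) = 1/(746230111/45645800) = 45645800/746230111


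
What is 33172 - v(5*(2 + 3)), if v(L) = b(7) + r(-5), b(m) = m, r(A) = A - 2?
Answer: 33172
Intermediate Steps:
r(A) = -2 + A
v(L) = 0 (v(L) = 7 + (-2 - 5) = 7 - 7 = 0)
33172 - v(5*(2 + 3)) = 33172 - 1*0 = 33172 + 0 = 33172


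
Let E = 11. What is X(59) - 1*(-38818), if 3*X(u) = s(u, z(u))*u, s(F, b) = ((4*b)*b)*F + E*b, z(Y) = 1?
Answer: 131027/3 ≈ 43676.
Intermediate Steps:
s(F, b) = 11*b + 4*F*b² (s(F, b) = ((4*b)*b)*F + 11*b = (4*b²)*F + 11*b = 4*F*b² + 11*b = 11*b + 4*F*b²)
X(u) = u*(11 + 4*u)/3 (X(u) = ((1*(11 + 4*u*1))*u)/3 = ((1*(11 + 4*u))*u)/3 = ((11 + 4*u)*u)/3 = (u*(11 + 4*u))/3 = u*(11 + 4*u)/3)
X(59) - 1*(-38818) = (⅓)*59*(11 + 4*59) - 1*(-38818) = (⅓)*59*(11 + 236) + 38818 = (⅓)*59*247 + 38818 = 14573/3 + 38818 = 131027/3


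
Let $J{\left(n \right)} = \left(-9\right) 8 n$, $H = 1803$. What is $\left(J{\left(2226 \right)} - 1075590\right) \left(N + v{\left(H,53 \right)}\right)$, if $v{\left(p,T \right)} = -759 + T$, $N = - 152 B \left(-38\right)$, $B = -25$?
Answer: $179330991372$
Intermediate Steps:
$N = -144400$ ($N = \left(-152\right) \left(-25\right) \left(-38\right) = 3800 \left(-38\right) = -144400$)
$J{\left(n \right)} = - 72 n$
$\left(J{\left(2226 \right)} - 1075590\right) \left(N + v{\left(H,53 \right)}\right) = \left(\left(-72\right) 2226 - 1075590\right) \left(-144400 + \left(-759 + 53\right)\right) = \left(-160272 - 1075590\right) \left(-144400 - 706\right) = \left(-1235862\right) \left(-145106\right) = 179330991372$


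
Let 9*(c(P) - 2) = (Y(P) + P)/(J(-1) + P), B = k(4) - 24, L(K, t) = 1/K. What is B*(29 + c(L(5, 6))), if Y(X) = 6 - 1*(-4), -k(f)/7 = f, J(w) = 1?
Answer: -14950/9 ≈ -1661.1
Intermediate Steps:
k(f) = -7*f
Y(X) = 10 (Y(X) = 6 + 4 = 10)
B = -52 (B = -7*4 - 24 = -28 - 24 = -52)
c(P) = 2 + (10 + P)/(9*(1 + P)) (c(P) = 2 + ((10 + P)/(1 + P))/9 = 2 + (10 + P)/(9*(1 + P)))
B*(29 + c(L(5, 6))) = -52*(29 + (28 + 19/5)/(9*(1 + 1/5))) = -52*(29 + (28 + 19*(⅕))/(9*(1 + ⅕))) = -52*(29 + (28 + 19/5)/(9*(6/5))) = -52*(29 + (⅑)*(⅚)*(159/5)) = -52*(29 + 53/18) = -52*575/18 = -14950/9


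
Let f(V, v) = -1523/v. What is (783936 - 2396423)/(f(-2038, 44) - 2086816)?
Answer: 70949428/91821427 ≈ 0.77269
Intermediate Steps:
(783936 - 2396423)/(f(-2038, 44) - 2086816) = (783936 - 2396423)/(-1523/44 - 2086816) = -1612487/(-1523*1/44 - 2086816) = -1612487/(-1523/44 - 2086816) = -1612487/(-91821427/44) = -1612487*(-44/91821427) = 70949428/91821427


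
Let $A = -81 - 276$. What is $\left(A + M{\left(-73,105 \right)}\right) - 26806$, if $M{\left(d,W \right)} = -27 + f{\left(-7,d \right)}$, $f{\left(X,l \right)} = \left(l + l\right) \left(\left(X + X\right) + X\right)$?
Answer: $-24124$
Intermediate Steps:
$f{\left(X,l \right)} = 6 X l$ ($f{\left(X,l \right)} = 2 l \left(2 X + X\right) = 2 l 3 X = 6 X l$)
$A = -357$ ($A = -81 - 276 = -357$)
$M{\left(d,W \right)} = -27 - 42 d$ ($M{\left(d,W \right)} = -27 + 6 \left(-7\right) d = -27 - 42 d$)
$\left(A + M{\left(-73,105 \right)}\right) - 26806 = \left(-357 - -3039\right) - 26806 = \left(-357 + \left(-27 + 3066\right)\right) - 26806 = \left(-357 + 3039\right) - 26806 = 2682 - 26806 = -24124$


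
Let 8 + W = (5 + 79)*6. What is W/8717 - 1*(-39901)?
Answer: 347817513/8717 ≈ 39901.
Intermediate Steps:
W = 496 (W = -8 + (5 + 79)*6 = -8 + 84*6 = -8 + 504 = 496)
W/8717 - 1*(-39901) = 496/8717 - 1*(-39901) = 496*(1/8717) + 39901 = 496/8717 + 39901 = 347817513/8717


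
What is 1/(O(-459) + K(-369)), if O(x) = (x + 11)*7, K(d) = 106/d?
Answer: -369/1157290 ≈ -0.00031885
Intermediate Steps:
O(x) = 77 + 7*x (O(x) = (11 + x)*7 = 77 + 7*x)
1/(O(-459) + K(-369)) = 1/((77 + 7*(-459)) + 106/(-369)) = 1/((77 - 3213) + 106*(-1/369)) = 1/(-3136 - 106/369) = 1/(-1157290/369) = -369/1157290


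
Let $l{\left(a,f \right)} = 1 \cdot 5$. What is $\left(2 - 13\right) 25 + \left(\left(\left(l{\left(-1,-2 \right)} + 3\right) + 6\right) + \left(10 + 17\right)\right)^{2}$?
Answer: $1406$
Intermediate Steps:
$l{\left(a,f \right)} = 5$
$\left(2 - 13\right) 25 + \left(\left(\left(l{\left(-1,-2 \right)} + 3\right) + 6\right) + \left(10 + 17\right)\right)^{2} = \left(2 - 13\right) 25 + \left(\left(\left(5 + 3\right) + 6\right) + \left(10 + 17\right)\right)^{2} = \left(-11\right) 25 + \left(\left(8 + 6\right) + 27\right)^{2} = -275 + \left(14 + 27\right)^{2} = -275 + 41^{2} = -275 + 1681 = 1406$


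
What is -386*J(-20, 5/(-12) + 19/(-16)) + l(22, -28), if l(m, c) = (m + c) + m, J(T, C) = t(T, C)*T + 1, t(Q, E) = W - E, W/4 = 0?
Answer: 72085/6 ≈ 12014.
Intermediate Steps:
W = 0 (W = 4*0 = 0)
t(Q, E) = -E (t(Q, E) = 0 - E = -E)
J(T, C) = 1 - C*T (J(T, C) = (-C)*T + 1 = -C*T + 1 = 1 - C*T)
l(m, c) = c + 2*m (l(m, c) = (c + m) + m = c + 2*m)
-386*J(-20, 5/(-12) + 19/(-16)) + l(22, -28) = -386*(1 - 1*(5/(-12) + 19/(-16))*(-20)) + (-28 + 2*22) = -386*(1 - 1*(5*(-1/12) + 19*(-1/16))*(-20)) + (-28 + 44) = -386*(1 - 1*(-5/12 - 19/16)*(-20)) + 16 = -386*(1 - 1*(-77/48)*(-20)) + 16 = -386*(1 - 385/12) + 16 = -386*(-373/12) + 16 = 71989/6 + 16 = 72085/6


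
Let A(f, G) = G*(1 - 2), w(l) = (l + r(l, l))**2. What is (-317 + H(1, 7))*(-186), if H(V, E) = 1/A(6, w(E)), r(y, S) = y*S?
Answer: 92452509/1568 ≈ 58962.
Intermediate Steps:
r(y, S) = S*y
w(l) = (l + l**2)**2 (w(l) = (l + l*l)**2 = (l + l**2)**2)
A(f, G) = -G (A(f, G) = G*(-1) = -G)
H(V, E) = -1/(E**2*(1 + E)**2) (H(V, E) = 1/(-E**2*(1 + E)**2) = -1/(E**2*(1 + E)**2))
(-317 + H(1, 7))*(-186) = (-317 - 1/(7**2*(1 + 7)**2))*(-186) = (-317 - 1*1/49/8**2)*(-186) = (-317 - 1*1/49*1/64)*(-186) = (-317 - 1/3136)*(-186) = -994113/3136*(-186) = 92452509/1568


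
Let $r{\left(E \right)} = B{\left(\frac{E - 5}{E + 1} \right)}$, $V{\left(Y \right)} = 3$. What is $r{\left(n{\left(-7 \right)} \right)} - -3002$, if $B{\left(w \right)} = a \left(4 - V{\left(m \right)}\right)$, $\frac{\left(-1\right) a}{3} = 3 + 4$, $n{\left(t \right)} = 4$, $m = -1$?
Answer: $2981$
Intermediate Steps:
$a = -21$ ($a = - 3 \left(3 + 4\right) = \left(-3\right) 7 = -21$)
$B{\left(w \right)} = -21$ ($B{\left(w \right)} = - 21 \left(4 - 3\right) = \left(-21\right) 1 = -21$)
$r{\left(E \right)} = -21$
$r{\left(n{\left(-7 \right)} \right)} - -3002 = -21 - -3002 = -21 + 3002 = 2981$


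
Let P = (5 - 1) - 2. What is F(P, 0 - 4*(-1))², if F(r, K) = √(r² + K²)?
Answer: 20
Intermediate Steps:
P = 2 (P = 4 - 2 = 2)
F(r, K) = √(K² + r²)
F(P, 0 - 4*(-1))² = (√((0 - 4*(-1))² + 2²))² = (√((0 + 4)² + 4))² = (√(4² + 4))² = (√(16 + 4))² = (√20)² = (2*√5)² = 20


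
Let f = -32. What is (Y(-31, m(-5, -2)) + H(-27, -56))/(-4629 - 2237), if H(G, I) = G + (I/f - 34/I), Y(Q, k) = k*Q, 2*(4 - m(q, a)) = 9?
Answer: 32/24031 ≈ 0.0013316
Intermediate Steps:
m(q, a) = -½ (m(q, a) = 4 - ½*9 = 4 - 9/2 = -½)
Y(Q, k) = Q*k
H(G, I) = G - 34/I - I/32 (H(G, I) = G + (I/(-32) - 34/I) = G + (I*(-1/32) - 34/I) = G + (-I/32 - 34/I) = G + (-34/I - I/32) = G - 34/I - I/32)
(Y(-31, m(-5, -2)) + H(-27, -56))/(-4629 - 2237) = (-31*(-½) + (-27 - 34/(-56) - 1/32*(-56)))/(-4629 - 2237) = (31/2 + (-27 - 34*(-1/56) + 7/4))/(-6866) = (31/2 + (-27 + 17/28 + 7/4))*(-1/6866) = (31/2 - 345/14)*(-1/6866) = -64/7*(-1/6866) = 32/24031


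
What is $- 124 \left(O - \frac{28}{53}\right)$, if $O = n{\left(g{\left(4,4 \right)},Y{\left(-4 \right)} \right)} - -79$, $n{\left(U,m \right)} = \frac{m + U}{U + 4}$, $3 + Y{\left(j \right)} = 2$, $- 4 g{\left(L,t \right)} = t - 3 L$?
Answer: $- \frac{1550434}{159} \approx -9751.2$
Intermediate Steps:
$g{\left(L,t \right)} = - \frac{t}{4} + \frac{3 L}{4}$ ($g{\left(L,t \right)} = - \frac{t - 3 L}{4} = - \frac{t}{4} + \frac{3 L}{4}$)
$Y{\left(j \right)} = -1$ ($Y{\left(j \right)} = -3 + 2 = -1$)
$n{\left(U,m \right)} = \frac{U + m}{4 + U}$
$O = \frac{475}{6}$ ($O = \frac{\left(\left(- \frac{1}{4}\right) 4 + \frac{3}{4} \cdot 4\right) - 1}{4 + \left(\left(- \frac{1}{4}\right) 4 + \frac{3}{4} \cdot 4\right)} - -79 = \frac{\left(-1 + 3\right) - 1}{4 + \left(-1 + 3\right)} + 79 = \frac{2 - 1}{4 + 2} + 79 = \frac{1}{6} \cdot 1 + 79 = \frac{1}{6} + 79 = \frac{475}{6} \approx 79.167$)
$- 124 \left(O - \frac{28}{53}\right) = - 124 \left(\frac{475}{6} - \frac{28}{53}\right) = \left(-124\right) \frac{25007}{318} = - \frac{1550434}{159}$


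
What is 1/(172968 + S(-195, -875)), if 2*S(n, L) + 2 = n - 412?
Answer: 2/345327 ≈ 5.7916e-6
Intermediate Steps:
S(n, L) = -207 + n/2 (S(n, L) = -1 + (n - 412)/2 = -1 + (-412 + n)/2 = -1 + (-206 + n/2) = -207 + n/2)
1/(172968 + S(-195, -875)) = 1/(172968 + (-207 + (½)*(-195))) = 1/(172968 + (-207 - 195/2)) = 1/(172968 - 609/2) = 1/(345327/2) = 2/345327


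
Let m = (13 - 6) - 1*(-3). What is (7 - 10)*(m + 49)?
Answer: -177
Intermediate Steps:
m = 10 (m = 7 + 3 = 10)
(7 - 10)*(m + 49) = (7 - 10)*(10 + 49) = -3*59 = -177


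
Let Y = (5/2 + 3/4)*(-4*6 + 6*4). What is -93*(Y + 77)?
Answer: -7161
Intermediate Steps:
Y = 0 (Y = (5*(1/2) + 3*(1/4))*(-24 + 24) = (5/2 + 3/4)*0 = (13/4)*0 = 0)
-93*(Y + 77) = -93*(0 + 77) = -93*77 = -7161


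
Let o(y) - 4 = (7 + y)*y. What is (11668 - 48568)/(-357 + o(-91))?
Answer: -36900/7291 ≈ -5.0610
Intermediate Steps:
o(y) = 4 + y*(7 + y) (o(y) = 4 + (7 + y)*y = 4 + y*(7 + y))
(11668 - 48568)/(-357 + o(-91)) = (11668 - 48568)/(-357 + (4 + (-91)² + 7*(-91))) = -36900/(-357 + (4 + 8281 - 637)) = -36900/(-357 + 7648) = -36900/7291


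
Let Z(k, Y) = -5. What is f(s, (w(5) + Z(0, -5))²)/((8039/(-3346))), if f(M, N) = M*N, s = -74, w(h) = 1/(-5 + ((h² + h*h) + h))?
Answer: 3837923901/5024375 ≈ 763.86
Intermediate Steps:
w(h) = 1/(-5 + h + 2*h²) (w(h) = 1/(-5 + ((h² + h²) + h)) = 1/(-5 + (2*h² + h)) = 1/(-5 + (h + 2*h²)) = 1/(-5 + h + 2*h²))
f(s, (w(5) + Z(0, -5))²)/((8039/(-3346))) = (-74*(1/(-5 + 5 + 2*5²) - 5)²)/((8039/(-3346))) = (-74*(1/(-5 + 5 + 2*25) - 5)²)/((8039*(-1/3346))) = (-74*(1/(-5 + 5 + 50) - 5)²)/(-8039/3346) = -74*(1/50 - 5)²*(-3346/8039) = -74*(-249/50)²*(-3346/8039) = -74*62001/2500*(-3346/8039) = -2294037/1250*(-3346/8039) = 3837923901/5024375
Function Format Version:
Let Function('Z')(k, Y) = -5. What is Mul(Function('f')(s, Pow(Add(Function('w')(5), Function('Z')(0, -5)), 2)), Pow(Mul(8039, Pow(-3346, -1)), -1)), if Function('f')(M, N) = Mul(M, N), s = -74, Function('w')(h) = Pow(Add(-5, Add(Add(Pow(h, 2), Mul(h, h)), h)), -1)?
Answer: Rational(3837923901, 5024375) ≈ 763.86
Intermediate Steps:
Function('w')(h) = Pow(Add(-5, h, Mul(2, Pow(h, 2))), -1) (Function('w')(h) = Pow(Add(-5, Add(Add(Pow(h, 2), Pow(h, 2)), h)), -1) = Pow(Add(-5, Add(Mul(2, Pow(h, 2)), h)), -1) = Pow(Add(-5, Add(h, Mul(2, Pow(h, 2)))), -1) = Pow(Add(-5, h, Mul(2, Pow(h, 2))), -1))
Mul(Function('f')(s, Pow(Add(Function('w')(5), Function('Z')(0, -5)), 2)), Pow(Mul(8039, Pow(-3346, -1)), -1)) = Mul(Mul(-74, Pow(Add(Pow(Add(-5, 5, Mul(2, Pow(5, 2))), -1), -5), 2)), Pow(Mul(8039, Pow(-3346, -1)), -1)) = Mul(Mul(-74, Pow(Add(Pow(Add(-5, 5, Mul(2, 25)), -1), -5), 2)), Pow(Mul(8039, Rational(-1, 3346)), -1)) = Mul(Mul(-74, Pow(Add(Pow(Add(-5, 5, 50), -1), -5), 2)), Pow(Rational(-8039, 3346), -1)) = Mul(Mul(-74, Pow(Add(Pow(50, -1), -5), 2)), Rational(-3346, 8039)) = Mul(Mul(-74, Pow(Add(Rational(1, 50), -5), 2)), Rational(-3346, 8039)) = Mul(Mul(-74, Pow(Rational(-249, 50), 2)), Rational(-3346, 8039)) = Mul(Mul(-74, Rational(62001, 2500)), Rational(-3346, 8039)) = Mul(Rational(-2294037, 1250), Rational(-3346, 8039)) = Rational(3837923901, 5024375)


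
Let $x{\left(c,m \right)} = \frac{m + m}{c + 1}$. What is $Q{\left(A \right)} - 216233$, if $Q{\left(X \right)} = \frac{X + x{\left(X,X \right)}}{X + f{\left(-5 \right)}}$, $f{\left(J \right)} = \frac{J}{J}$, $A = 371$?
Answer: $- \frac{14961524359}{69192} \approx -2.1623 \cdot 10^{5}$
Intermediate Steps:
$f{\left(J \right)} = 1$
$x{\left(c,m \right)} = \frac{2 m}{1 + c}$
$Q{\left(X \right)} = \frac{X + \frac{2 X}{1 + X}}{1 + X}$ ($Q{\left(X \right)} = \frac{X + \frac{2 X}{1 + X}}{X + 1} = \frac{X + \frac{2 X}{1 + X}}{1 + X}$)
$Q{\left(A \right)} - 216233 = \frac{371 \left(3 + 371\right)}{\left(1 + 371\right)^{2}} - 216233 = 371 \cdot \frac{1}{138384} \cdot 374 - 216233 = \frac{69377}{69192} - 216233 = - \frac{14961524359}{69192}$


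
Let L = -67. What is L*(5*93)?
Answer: -31155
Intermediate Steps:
L*(5*93) = -335*93 = -67*465 = -31155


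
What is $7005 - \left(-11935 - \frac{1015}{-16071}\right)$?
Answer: $\frac{304383725}{16071} \approx 18940.0$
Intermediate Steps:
$7005 - \left(-11935 - \frac{1015}{-16071}\right) = 7005 - \left(-11935 - - \frac{1015}{16071}\right) = 7005 - \left(-11935 + \frac{1015}{16071}\right) = 7005 - - \frac{191806370}{16071} = 7005 + \frac{191806370}{16071} = \frac{304383725}{16071}$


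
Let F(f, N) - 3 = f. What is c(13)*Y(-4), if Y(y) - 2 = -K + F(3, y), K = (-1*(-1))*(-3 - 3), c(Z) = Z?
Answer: 182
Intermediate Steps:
F(f, N) = 3 + f
K = -6 (K = 1*(-6) = -6)
Y(y) = 14 (Y(y) = 2 + (-1*(-6) + (3 + 3)) = 2 + (6 + 6) = 2 + 12 = 14)
c(13)*Y(-4) = 13*14 = 182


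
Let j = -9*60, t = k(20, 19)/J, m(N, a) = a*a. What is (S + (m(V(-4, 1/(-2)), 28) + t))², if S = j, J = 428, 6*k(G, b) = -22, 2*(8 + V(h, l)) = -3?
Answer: 98147491225/1648656 ≈ 59532.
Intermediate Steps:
V(h, l) = -19/2 (V(h, l) = -8 + (½)*(-3) = -8 - 3/2 = -19/2)
k(G, b) = -11/3 (k(G, b) = (⅙)*(-22) = -11/3)
m(N, a) = a²
t = -11/1284 (t = -11/3/428 = -11/3*1/428 = -11/1284 ≈ -0.0085670)
j = -540
S = -540
(S + (m(V(-4, 1/(-2)), 28) + t))² = (-540 + (28² - 11/1284))² = (-540 + (784 - 11/1284))² = (-540 + 1006645/1284)² = (313285/1284)² = 98147491225/1648656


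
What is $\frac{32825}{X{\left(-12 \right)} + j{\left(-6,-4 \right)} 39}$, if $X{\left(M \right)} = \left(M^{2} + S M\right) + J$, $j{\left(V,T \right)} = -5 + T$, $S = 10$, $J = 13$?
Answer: $- \frac{32825}{314} \approx -104.54$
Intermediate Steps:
$X{\left(M \right)} = 13 + M^{2} + 10 M$ ($X{\left(M \right)} = \left(M^{2} + 10 M\right) + 13 = 13 + M^{2} + 10 M$)
$\frac{32825}{X{\left(-12 \right)} + j{\left(-6,-4 \right)} 39} = \frac{32825}{\left(13 + \left(-12\right)^{2} + 10 \left(-12\right)\right) + \left(-5 - 4\right) 39} = \frac{32825}{\left(13 + 144 - 120\right) - 351} = \frac{32825}{37 - 351} = \frac{32825}{-314} = 32825 \left(- \frac{1}{314}\right) = - \frac{32825}{314}$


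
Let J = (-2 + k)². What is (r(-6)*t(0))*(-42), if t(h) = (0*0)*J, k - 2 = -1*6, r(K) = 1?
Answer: 0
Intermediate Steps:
k = -4 (k = 2 - 1*6 = 2 - 6 = -4)
J = 36 (J = (-2 - 4)² = (-6)² = 36)
t(h) = 0 (t(h) = (0*0)*36 = 0*36 = 0)
(r(-6)*t(0))*(-42) = (1*0)*(-42) = 0*(-42) = 0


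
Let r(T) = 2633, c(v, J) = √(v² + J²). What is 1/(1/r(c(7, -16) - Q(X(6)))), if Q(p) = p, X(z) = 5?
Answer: 2633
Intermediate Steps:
c(v, J) = √(J² + v²)
1/(1/r(c(7, -16) - Q(X(6)))) = 1/(1/2633) = 2633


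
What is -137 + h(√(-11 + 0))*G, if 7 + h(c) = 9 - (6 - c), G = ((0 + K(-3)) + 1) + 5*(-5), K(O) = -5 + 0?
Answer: -21 - 29*I*√11 ≈ -21.0 - 96.182*I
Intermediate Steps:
K(O) = -5
G = -29 (G = ((0 - 5) + 1) + 5*(-5) = (-5 + 1) - 25 = -4 - 25 = -29)
h(c) = -4 + c (h(c) = -7 + (9 - (6 - c)) = -7 + (9 + (-6 + c)) = -7 + (3 + c) = -4 + c)
-137 + h(√(-11 + 0))*G = -137 + (-4 + √(-11 + 0))*(-29) = -137 + (-4 + √(-11))*(-29) = -137 + (-4 + I*√11)*(-29) = -137 + (116 - 29*I*√11) = -21 - 29*I*√11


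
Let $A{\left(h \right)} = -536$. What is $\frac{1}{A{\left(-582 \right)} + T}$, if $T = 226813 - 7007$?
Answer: $\frac{1}{219270} \approx 4.5606 \cdot 10^{-6}$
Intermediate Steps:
$T = 219806$
$\frac{1}{A{\left(-582 \right)} + T} = \frac{1}{-536 + 219806} = \frac{1}{219270}$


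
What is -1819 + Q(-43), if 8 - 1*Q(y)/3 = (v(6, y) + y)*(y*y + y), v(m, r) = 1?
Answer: 225761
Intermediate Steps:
Q(y) = 24 - 3*(1 + y)*(y + y**2) (Q(y) = 24 - 3*(1 + y)*(y*y + y) = 24 - 3*(1 + y)*(y**2 + y) = 24 - 3*(1 + y)*(y + y**2))
-1819 + Q(-43) = -1819 + (24 - 6*(-43)**2 - 3*(-43) - 3*(-43)**3) = -1819 + (24 - 6*1849 + 129 - 3*(-79507)) = -1819 + (24 - 11094 + 129 + 238521) = -1819 + 227580 = 225761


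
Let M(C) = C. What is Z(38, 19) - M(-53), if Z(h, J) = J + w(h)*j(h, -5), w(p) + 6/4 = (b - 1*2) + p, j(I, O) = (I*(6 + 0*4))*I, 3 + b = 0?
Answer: 272988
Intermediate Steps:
b = -3 (b = -3 + 0 = -3)
j(I, O) = 6*I**2 (j(I, O) = (I*(6 + 0))*I = (I*6)*I = (6*I)*I = 6*I**2)
w(p) = -13/2 + p (w(p) = -3/2 + ((-3 - 1*2) + p) = -3/2 + ((-3 - 2) + p) = -3/2 + (-5 + p) = -13/2 + p)
Z(h, J) = J + 6*h**2*(-13/2 + h) (Z(h, J) = J + (-13/2 + h)*(6*h**2) = J + 6*h**2*(-13/2 + h))
Z(38, 19) - M(-53) = (19 + 38**2*(-39 + 6*38)) - 1*(-53) = (19 + 1444*(-39 + 228)) + 53 = (19 + 1444*189) + 53 = (19 + 272916) + 53 = 272935 + 53 = 272988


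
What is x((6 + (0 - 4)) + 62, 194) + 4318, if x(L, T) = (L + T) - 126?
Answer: 4450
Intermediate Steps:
x(L, T) = -126 + L + T
x((6 + (0 - 4)) + 62, 194) + 4318 = (-126 + ((6 + (0 - 4)) + 62) + 194) + 4318 = (-126 + ((6 - 4) + 62) + 194) + 4318 = (-126 + (2 + 62) + 194) + 4318 = (-126 + 64 + 194) + 4318 = 132 + 4318 = 4450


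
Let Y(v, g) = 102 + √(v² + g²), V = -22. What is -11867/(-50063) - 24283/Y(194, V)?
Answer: 4781855705/53367158 - 24283*√9530/13858 ≈ -81.457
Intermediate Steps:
Y(v, g) = 102 + √(g² + v²)
-11867/(-50063) - 24283/Y(194, V) = -11867/(-50063) - 24283/(102 + √((-22)² + 194²)) = -11867*(-1/50063) - 24283/(102 + √(484 + 37636)) = 11867/50063 - 24283/(102 + √38120) = 11867/50063 - 24283/(102 + 2*√9530)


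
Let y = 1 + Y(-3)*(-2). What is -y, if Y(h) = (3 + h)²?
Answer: -1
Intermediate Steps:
y = 1 (y = 1 + (3 - 3)²*(-2) = 1 + 0²*(-2) = 1 + 0*(-2) = 1 + 0 = 1)
-y = -1*1 = -1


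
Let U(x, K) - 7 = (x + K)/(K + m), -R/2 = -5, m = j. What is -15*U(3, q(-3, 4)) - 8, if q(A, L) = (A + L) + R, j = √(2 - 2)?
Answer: -1453/11 ≈ -132.09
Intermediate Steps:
j = 0 (j = √0 = 0)
m = 0
R = 10 (R = -2*(-5) = 10)
q(A, L) = 10 + A + L (q(A, L) = (A + L) + 10 = 10 + A + L)
U(x, K) = 7 + (K + x)/K (U(x, K) = 7 + (x + K)/(K + 0) = 7 + (K + x)/K)
-15*U(3, q(-3, 4)) - 8 = -15*(8 + 3/(10 - 3 + 4)) - 8 = -15*(8 + 3/11) - 8 = -15*91/11 - 8 = -1365/11 - 8 = -1453/11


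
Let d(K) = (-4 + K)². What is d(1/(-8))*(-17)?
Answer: -18513/64 ≈ -289.27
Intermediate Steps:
d(1/(-8))*(-17) = (-4 + 1/(-8))²*(-17) = (-4 - ⅛)²*(-17) = (-33/8)²*(-17) = (1089/64)*(-17) = -18513/64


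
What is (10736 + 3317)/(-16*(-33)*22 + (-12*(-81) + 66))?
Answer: 14053/12654 ≈ 1.1106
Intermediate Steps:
(10736 + 3317)/(-16*(-33)*22 + (-12*(-81) + 66)) = 14053/(528*22 + (972 + 66)) = 14053/(11616 + 1038) = 14053/12654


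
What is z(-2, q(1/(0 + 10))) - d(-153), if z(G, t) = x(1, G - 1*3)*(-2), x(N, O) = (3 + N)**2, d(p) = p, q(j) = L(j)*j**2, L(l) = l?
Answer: 121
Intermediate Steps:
q(j) = j**3 (q(j) = j*j**2 = j**3)
z(G, t) = -32 (z(G, t) = (3 + 1)**2*(-2) = 4**2*(-2) = 16*(-2) = -32)
z(-2, q(1/(0 + 10))) - d(-153) = -32 - 1*(-153) = -32 + 153 = 121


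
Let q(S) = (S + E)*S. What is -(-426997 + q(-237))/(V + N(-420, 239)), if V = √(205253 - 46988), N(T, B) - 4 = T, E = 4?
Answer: -154658816/14791 - 1115328*√17585/14791 ≈ -20456.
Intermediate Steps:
N(T, B) = 4 + T
q(S) = S*(4 + S) (q(S) = (S + 4)*S = (4 + S)*S = S*(4 + S))
V = 3*√17585 (V = √158265 = 3*√17585 ≈ 397.83)
-(-426997 + q(-237))/(V + N(-420, 239)) = -(-426997 - 237*(4 - 237))/(3*√17585 + (4 - 420)) = -(-426997 - 237*(-233))/(3*√17585 - 416) = -(-426997 + 55221)/(-416 + 3*√17585) = -(-371776)/(-416 + 3*√17585) = 371776/(-416 + 3*√17585)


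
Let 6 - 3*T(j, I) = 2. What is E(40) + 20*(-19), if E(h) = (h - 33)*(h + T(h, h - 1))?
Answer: -272/3 ≈ -90.667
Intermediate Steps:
T(j, I) = 4/3 (T(j, I) = 2 - ⅓*2 = 2 - ⅔ = 4/3)
E(h) = (-33 + h)*(4/3 + h) (E(h) = (h - 33)*(h + 4/3) = (-33 + h)*(4/3 + h))
E(40) + 20*(-19) = (-44 + 40² - 95/3*40) + 20*(-19) = (-44 + 1600 - 3800/3) - 380 = 868/3 - 380 = -272/3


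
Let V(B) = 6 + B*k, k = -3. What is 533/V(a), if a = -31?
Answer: 533/99 ≈ 5.3838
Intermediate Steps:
V(B) = 6 - 3*B (V(B) = 6 + B*(-3) = 6 - 3*B)
533/V(a) = 533/(6 - 3*(-31)) = 533/(6 + 93) = 533/99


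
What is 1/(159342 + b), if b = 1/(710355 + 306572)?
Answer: 1016927/162039182035 ≈ 6.2758e-6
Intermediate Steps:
b = 1/1016927 ≈ 9.8335e-7
1/(159342 + b) = 1/(159342 + 1/1016927) = 1/(162039182035/1016927) = 1016927/162039182035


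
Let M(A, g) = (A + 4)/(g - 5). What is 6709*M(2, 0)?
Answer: -40254/5 ≈ -8050.8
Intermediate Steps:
M(A, g) = (4 + A)/(-5 + g)
6709*M(2, 0) = 6709*((4 + 2)/(-5 + 0)) = 6709*(6/(-5)) = 6709*(-1/5*6) = 6709*(-6/5) = -40254/5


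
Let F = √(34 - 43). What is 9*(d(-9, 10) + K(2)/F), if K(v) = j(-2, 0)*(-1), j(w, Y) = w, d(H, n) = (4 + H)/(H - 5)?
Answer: 45/14 - 6*I ≈ 3.2143 - 6.0*I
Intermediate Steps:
d(H, n) = (4 + H)/(-5 + H)
F = 3*I (F = √(-9) = 3*I ≈ 3.0*I)
K(v) = 2 (K(v) = -2*(-1) = 2)
9*(d(-9, 10) + K(2)/F) = 9*((4 - 9)/(-5 - 9) + 2/((3*I))) = 9*(-5/(-14) + 2*(-I/3)) = 9*(-1/14*(-5) - 2*I/3) = 9*(5/14 - 2*I/3) = 45/14 - 6*I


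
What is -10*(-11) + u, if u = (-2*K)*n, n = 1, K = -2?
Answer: 114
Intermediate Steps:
u = 4 (u = -2*(-2)*1 = 4*1 = 4)
-10*(-11) + u = -10*(-11) + 4 = 110 + 4 = 114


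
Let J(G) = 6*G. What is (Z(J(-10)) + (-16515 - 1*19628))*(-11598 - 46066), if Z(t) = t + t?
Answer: 2091069632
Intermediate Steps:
Z(t) = 2*t
(Z(J(-10)) + (-16515 - 1*19628))*(-11598 - 46066) = (2*(6*(-10)) + (-16515 - 1*19628))*(-11598 - 46066) = (2*(-60) + (-16515 - 19628))*(-57664) = (-120 - 36143)*(-57664) = -36263*(-57664) = 2091069632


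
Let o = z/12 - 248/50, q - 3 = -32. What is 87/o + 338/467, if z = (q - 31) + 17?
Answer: -11322406/1196921 ≈ -9.4596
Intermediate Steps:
q = -29 (q = 3 - 32 = -29)
z = -43 (z = (-29 - 31) + 17 = -60 + 17 = -43)
o = -2563/300 (o = -43/12 - 248/50 = -43*1/12 - 248*1/50 = -43/12 - 124/25 = -2563/300 ≈ -8.5433)
87/o + 338/467 = 87/(-2563/300) + 338/467 = 87*(-300/2563) + 338*(1/467) = -26100/2563 + 338/467 = -11322406/1196921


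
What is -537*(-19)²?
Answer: -193857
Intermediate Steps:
-537*(-19)² = -537*361 = -193857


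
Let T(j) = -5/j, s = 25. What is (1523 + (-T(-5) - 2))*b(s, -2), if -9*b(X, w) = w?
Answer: 3040/9 ≈ 337.78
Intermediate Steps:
b(X, w) = -w/9
(1523 + (-T(-5) - 2))*b(s, -2) = (1523 + (-(-5)/(-5) - 2))*(-⅑*(-2)) = (1523 + (-(-5)*(-1)/5 - 2))*(2/9) = (1523 + (-1*1 - 2))*(2/9) = (1523 + (-1 - 2))*(2/9) = (1523 - 3)*(2/9) = 1520*(2/9) = 3040/9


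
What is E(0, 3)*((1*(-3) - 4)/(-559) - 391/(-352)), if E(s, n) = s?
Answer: 0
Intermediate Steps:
E(0, 3)*((1*(-3) - 4)/(-559) - 391/(-352)) = 0*((1*(-3) - 4)/(-559) - 391/(-352)) = 0*((-3 - 4)*(-1/559) - 391*(-1/352)) = 0*(-7*(-1/559) + 391/352) = 0*(7/559 + 391/352) = 0*(221033/196768) = 0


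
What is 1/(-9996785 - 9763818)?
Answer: -1/19760603 ≈ -5.0606e-8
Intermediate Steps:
1/(-9996785 - 9763818) = 1/(-19760603) = -1/19760603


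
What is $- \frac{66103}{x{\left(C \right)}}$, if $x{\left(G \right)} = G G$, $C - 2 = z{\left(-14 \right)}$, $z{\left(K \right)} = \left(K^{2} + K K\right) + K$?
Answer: $- \frac{66103}{144400} \approx -0.45778$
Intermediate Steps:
$z{\left(K \right)} = K + 2 K^{2}$ ($z{\left(K \right)} = \left(K^{2} + K^{2}\right) + K = 2 K^{2} + K = K + 2 K^{2}$)
$C = 380$ ($C = 2 - 14 \left(1 + 2 \left(-14\right)\right) = 2 - 14 \left(1 - 28\right) = 2 - -378 = 2 + 378 = 380$)
$x{\left(G \right)} = G^{2}$
$- \frac{66103}{x{\left(C \right)}} = - \frac{66103}{380^{2}} = - \frac{66103}{144400}$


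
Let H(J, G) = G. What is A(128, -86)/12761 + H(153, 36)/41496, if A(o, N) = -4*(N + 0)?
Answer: 175405/6303934 ≈ 0.027825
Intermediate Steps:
A(o, N) = -4*N
A(128, -86)/12761 + H(153, 36)/41496 = -4*(-86)/12761 + 36/41496 = 344*(1/12761) + 36*(1/41496) = 344/12761 + 3/3458 = 175405/6303934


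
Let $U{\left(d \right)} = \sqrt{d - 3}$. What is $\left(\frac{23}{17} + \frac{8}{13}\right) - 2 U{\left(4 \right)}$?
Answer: $- \frac{7}{221} \approx -0.031674$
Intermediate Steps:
$U{\left(d \right)} = \sqrt{-3 + d}$
$\left(\frac{23}{17} + \frac{8}{13}\right) - 2 U{\left(4 \right)} = \left(\frac{23}{17} + \frac{8}{13}\right) - 2 \sqrt{-3 + 4} = \left(23 \cdot \frac{1}{17} + 8 \cdot \frac{1}{13}\right) - 2 \sqrt{1} = \left(\frac{23}{17} + \frac{8}{13}\right) - 2 = \frac{435}{221} - 2 = - \frac{7}{221}$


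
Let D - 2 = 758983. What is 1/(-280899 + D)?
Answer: 1/478086 ≈ 2.0917e-6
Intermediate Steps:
D = 758985 (D = 2 + 758983 = 758985)
1/(-280899 + D) = 1/(-280899 + 758985) = 1/478086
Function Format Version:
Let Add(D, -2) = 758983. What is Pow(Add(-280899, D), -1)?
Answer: Rational(1, 478086) ≈ 2.0917e-6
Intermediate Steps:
D = 758985 (D = Add(2, 758983) = 758985)
Pow(Add(-280899, D), -1) = Pow(Add(-280899, 758985), -1) = Pow(478086, -1) = Rational(1, 478086)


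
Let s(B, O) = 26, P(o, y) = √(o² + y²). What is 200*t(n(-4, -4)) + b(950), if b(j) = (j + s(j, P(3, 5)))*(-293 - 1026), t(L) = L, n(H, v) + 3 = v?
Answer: -1288744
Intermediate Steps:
n(H, v) = -3 + v
b(j) = -34294 - 1319*j (b(j) = (j + 26)*(-293 - 1026) = (26 + j)*(-1319) = -34294 - 1319*j)
200*t(n(-4, -4)) + b(950) = 200*(-3 - 4) + (-34294 - 1319*950) = 200*(-7) + (-34294 - 1253050) = -1400 - 1287344 = -1288744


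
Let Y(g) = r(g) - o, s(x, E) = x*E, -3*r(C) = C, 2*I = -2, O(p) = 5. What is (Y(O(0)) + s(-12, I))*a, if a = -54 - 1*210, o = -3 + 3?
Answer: -2728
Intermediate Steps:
o = 0
I = -1 (I = (1/2)*(-2) = -1)
r(C) = -C/3
s(x, E) = E*x
Y(g) = -g/3 (Y(g) = -g/3 - 1*0 = -g/3 + 0 = -g/3)
a = -264 (a = -54 - 210 = -264)
(Y(O(0)) + s(-12, I))*a = (-1/3*5 - 1*(-12))*(-264) = (-5/3 + 12)*(-264) = (31/3)*(-264) = -2728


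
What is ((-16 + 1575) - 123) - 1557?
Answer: -121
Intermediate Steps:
((-16 + 1575) - 123) - 1557 = (1559 - 123) - 1557 = 1436 - 1557 = -121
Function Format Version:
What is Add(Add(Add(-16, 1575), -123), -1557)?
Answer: -121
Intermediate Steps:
Add(Add(Add(-16, 1575), -123), -1557) = Add(Add(1559, -123), -1557) = Add(1436, -1557) = -121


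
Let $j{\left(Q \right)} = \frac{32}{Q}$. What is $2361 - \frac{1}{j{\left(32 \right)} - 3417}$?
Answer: $\frac{8065177}{3416} \approx 2361.0$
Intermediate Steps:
$2361 - \frac{1}{j{\left(32 \right)} - 3417} = 2361 - \frac{1}{\frac{32}{32} - 3417} = 2361 - \frac{1}{32 \cdot \frac{1}{32} - 3417} = 2361 - \frac{1}{1 - 3417} = 2361 - \frac{1}{-3416} = 2361 - - \frac{1}{3416} = 2361 + \frac{1}{3416} = \frac{8065177}{3416}$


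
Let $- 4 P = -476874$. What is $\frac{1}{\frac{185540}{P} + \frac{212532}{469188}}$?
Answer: $\frac{3107549421}{6243938209} \approx 0.49769$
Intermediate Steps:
$P = \frac{238437}{2}$ ($P = \left(- \frac{1}{4}\right) \left(-476874\right) = \frac{238437}{2} \approx 1.1922 \cdot 10^{5}$)
$\frac{1}{\frac{185540}{P} + \frac{212532}{469188}} = \frac{1}{\frac{185540}{\frac{238437}{2}} + \frac{212532}{469188}} = \frac{1}{185540 \cdot \frac{2}{238437} + 212532 \cdot \frac{1}{469188}} = \frac{1}{\frac{371080}{238437} + \frac{17711}{39099}} = \frac{1}{\frac{6243938209}{3107549421}} = \frac{3107549421}{6243938209}$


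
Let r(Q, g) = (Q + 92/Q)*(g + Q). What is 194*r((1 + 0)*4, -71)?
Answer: -350946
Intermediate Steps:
r(Q, g) = (Q + g)*(Q + 92/Q) (r(Q, g) = (Q + 92/Q)*(Q + g) = (Q + g)*(Q + 92/Q))
194*r((1 + 0)*4, -71) = 194*(92 + ((1 + 0)*4)² + ((1 + 0)*4)*(-71) + 92*(-71)/((1 + 0)*4)) = 194*(92 + (1*4)² + (1*4)*(-71) + 92*(-71)/(1*4)) = 194*(92 + 4² + 4*(-71) + 92*(-71)/4) = 194*(92 + 16 - 284 + 92*(-71)*(¼)) = 194*(92 + 16 - 284 - 1633) = 194*(-1809) = -350946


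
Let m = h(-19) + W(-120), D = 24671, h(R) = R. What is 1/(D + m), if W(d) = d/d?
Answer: 1/24653 ≈ 4.0563e-5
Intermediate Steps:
W(d) = 1
m = -18 (m = -19 + 1 = -18)
1/(D + m) = 1/(24671 - 18) = 1/24653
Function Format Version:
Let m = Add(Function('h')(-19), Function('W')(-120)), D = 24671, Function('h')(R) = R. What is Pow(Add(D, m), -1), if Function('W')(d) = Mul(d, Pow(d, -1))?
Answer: Rational(1, 24653) ≈ 4.0563e-5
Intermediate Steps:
Function('W')(d) = 1
m = -18 (m = Add(-19, 1) = -18)
Pow(Add(D, m), -1) = Pow(Add(24671, -18), -1) = Pow(24653, -1) = Rational(1, 24653)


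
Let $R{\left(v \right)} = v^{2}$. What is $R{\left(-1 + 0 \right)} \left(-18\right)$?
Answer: $-18$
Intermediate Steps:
$R{\left(-1 + 0 \right)} \left(-18\right) = \left(-1 + 0\right)^{2} \left(-18\right) = \left(-1\right)^{2} \left(-18\right) = 1 \left(-18\right) = -18$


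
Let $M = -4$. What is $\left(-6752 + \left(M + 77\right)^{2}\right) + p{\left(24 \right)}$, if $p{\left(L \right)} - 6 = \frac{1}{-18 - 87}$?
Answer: $- \frac{148786}{105} \approx -1417.0$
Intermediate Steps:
$p{\left(L \right)} = \frac{629}{105}$ ($p{\left(L \right)} = 6 + \frac{1}{-18 - 87} = 6 + \frac{1}{-105} = 6 - \frac{1}{105} = \frac{629}{105}$)
$\left(-6752 + \left(M + 77\right)^{2}\right) + p{\left(24 \right)} = \left(-6752 + \left(-4 + 77\right)^{2}\right) + \frac{629}{105} = \left(-6752 + 73^{2}\right) + \frac{629}{105} = \left(-6752 + 5329\right) + \frac{629}{105} = -1423 + \frac{629}{105} = - \frac{148786}{105}$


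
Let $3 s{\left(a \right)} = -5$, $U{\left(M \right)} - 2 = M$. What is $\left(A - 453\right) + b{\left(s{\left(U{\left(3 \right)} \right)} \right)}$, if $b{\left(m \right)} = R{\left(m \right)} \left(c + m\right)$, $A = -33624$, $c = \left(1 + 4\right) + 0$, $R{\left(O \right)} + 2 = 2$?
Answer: $-34077$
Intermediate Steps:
$R{\left(O \right)} = 0$ ($R{\left(O \right)} = -2 + 2 = 0$)
$c = 5$ ($c = 5 + 0 = 5$)
$U{\left(M \right)} = 2 + M$
$s{\left(a \right)} = - \frac{5}{3}$ ($s{\left(a \right)} = \frac{1}{3} \left(-5\right) = - \frac{5}{3}$)
$b{\left(m \right)} = 0$ ($b{\left(m \right)} = 0 \left(5 + m\right) = 0$)
$\left(A - 453\right) + b{\left(s{\left(U{\left(3 \right)} \right)} \right)} = \left(-33624 - 453\right) + 0 = -34077 + 0 = -34077$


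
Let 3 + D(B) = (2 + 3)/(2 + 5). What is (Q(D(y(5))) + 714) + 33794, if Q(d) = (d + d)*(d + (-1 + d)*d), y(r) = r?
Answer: 11828052/343 ≈ 34484.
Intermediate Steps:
D(B) = -16/7 (D(B) = -3 + (2 + 3)/(2 + 5) = -3 + 5/7 = -16/7)
Q(d) = 2*d*(d + d*(-1 + d)) (Q(d) = (2*d)*(d + d*(-1 + d)) = 2*d*(d + d*(-1 + d)))
(Q(D(y(5))) + 714) + 33794 = (2*(-16/7)³ + 714) + 33794 = (2*(-4096/343) + 714) + 33794 = (-8192/343 + 714) + 33794 = 236710/343 + 33794 = 11828052/343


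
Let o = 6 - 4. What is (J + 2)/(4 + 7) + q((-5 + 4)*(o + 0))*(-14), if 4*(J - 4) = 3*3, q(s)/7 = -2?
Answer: 787/4 ≈ 196.75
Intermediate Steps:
o = 2
q(s) = -14 (q(s) = 7*(-2) = -14)
J = 25/4 (J = 4 + (3*3)/4 = 4 + (¼)*9 = 4 + 9/4 = 25/4 ≈ 6.2500)
(J + 2)/(4 + 7) + q((-5 + 4)*(o + 0))*(-14) = (25/4 + 2)/(4 + 7) - 14*(-14) = (33/4)/11 + 196 = (33/4)*(1/11) + 196 = ¾ + 196 = 787/4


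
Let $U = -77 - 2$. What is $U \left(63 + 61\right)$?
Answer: $-9796$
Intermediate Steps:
$U = -79$
$U \left(63 + 61\right) = - 79 \left(63 + 61\right) = \left(-79\right) 124 = -9796$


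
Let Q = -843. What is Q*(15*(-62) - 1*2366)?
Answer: 2778528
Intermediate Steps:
Q*(15*(-62) - 1*2366) = -843*(15*(-62) - 1*2366) = -843*(-930 - 2366) = -843*(-3296) = 2778528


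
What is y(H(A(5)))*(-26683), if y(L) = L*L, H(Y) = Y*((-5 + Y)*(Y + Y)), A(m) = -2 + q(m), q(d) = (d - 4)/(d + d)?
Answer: -16555688311923/250000 ≈ -6.6223e+7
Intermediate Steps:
q(d) = (-4 + d)/(2*d) (q(d) = (-4 + d)/((2*d)) = (-4 + d)*(1/(2*d)) = (-4 + d)/(2*d))
A(m) = -2 + (-4 + m)/(2*m)
H(Y) = 2*Y²*(-5 + Y) (H(Y) = Y*((-5 + Y)*(2*Y)) = Y*(2*Y*(-5 + Y)) = 2*Y²*(-5 + Y))
y(L) = L²
y(H(A(5)))*(-26683) = (2*(-3/2 - 2/5)²*(-5 + (-3/2 - 2/5)))²*(-26683) = (2*(-3/2 - 2*⅕)²*(-5 + (-3/2 - 2*⅕)))²*(-26683) = (2*(-3/2 - ⅖)²*(-5 + (-3/2 - ⅖)))²*(-26683) = (2*(-19/10)²*(-5 - 19/10))²*(-26683) = (2*(361/100)*(-69/10))²*(-26683) = (-24909/500)²*(-26683) = (620458281/250000)*(-26683) = -16555688311923/250000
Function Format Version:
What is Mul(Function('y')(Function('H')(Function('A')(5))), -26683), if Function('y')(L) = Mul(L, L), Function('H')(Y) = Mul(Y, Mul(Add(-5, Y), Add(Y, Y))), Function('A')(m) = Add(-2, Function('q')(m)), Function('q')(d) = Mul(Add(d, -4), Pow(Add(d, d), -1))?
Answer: Rational(-16555688311923, 250000) ≈ -6.6223e+7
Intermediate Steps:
Function('q')(d) = Mul(Rational(1, 2), Pow(d, -1), Add(-4, d)) (Function('q')(d) = Mul(Add(-4, d), Pow(Mul(2, d), -1)) = Mul(Add(-4, d), Mul(Rational(1, 2), Pow(d, -1))) = Mul(Rational(1, 2), Pow(d, -1), Add(-4, d)))
Function('A')(m) = Add(-2, Mul(Rational(1, 2), Pow(m, -1), Add(-4, m)))
Function('H')(Y) = Mul(2, Pow(Y, 2), Add(-5, Y)) (Function('H')(Y) = Mul(Y, Mul(Add(-5, Y), Mul(2, Y))) = Mul(Y, Mul(2, Y, Add(-5, Y))) = Mul(2, Pow(Y, 2), Add(-5, Y)))
Function('y')(L) = Pow(L, 2)
Mul(Function('y')(Function('H')(Function('A')(5))), -26683) = Mul(Pow(Mul(2, Pow(Add(Rational(-3, 2), Mul(-2, Pow(5, -1))), 2), Add(-5, Add(Rational(-3, 2), Mul(-2, Pow(5, -1))))), 2), -26683) = Mul(Pow(Mul(2, Pow(Add(Rational(-3, 2), Mul(-2, Rational(1, 5))), 2), Add(-5, Add(Rational(-3, 2), Mul(-2, Rational(1, 5))))), 2), -26683) = Mul(Pow(Mul(2, Pow(Add(Rational(-3, 2), Rational(-2, 5)), 2), Add(-5, Add(Rational(-3, 2), Rational(-2, 5)))), 2), -26683) = Mul(Pow(Mul(2, Pow(Rational(-19, 10), 2), Add(-5, Rational(-19, 10))), 2), -26683) = Mul(Pow(Mul(2, Rational(361, 100), Rational(-69, 10)), 2), -26683) = Mul(Pow(Rational(-24909, 500), 2), -26683) = Mul(Rational(620458281, 250000), -26683) = Rational(-16555688311923, 250000)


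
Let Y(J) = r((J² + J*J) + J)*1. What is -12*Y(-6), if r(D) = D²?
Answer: -52272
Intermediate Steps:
Y(J) = (J + 2*J²)² (Y(J) = ((J² + J*J) + J)²*1 = ((J² + J²) + J)²*1 = (2*J² + J)²*1 = (J + 2*J²)²*1 = (J + 2*J²)²)
-12*Y(-6) = -12*(-6)²*(1 + 2*(-6))² = -432*(1 - 12)² = -432*(-11)² = -432*121 = -12*4356 = -52272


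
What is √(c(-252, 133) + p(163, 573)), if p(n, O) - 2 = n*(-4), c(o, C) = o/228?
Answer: I*√235049/19 ≈ 25.517*I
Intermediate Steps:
c(o, C) = o/228 (c(o, C) = o*(1/228) = o/228)
p(n, O) = 2 - 4*n (p(n, O) = 2 + n*(-4) = 2 - 4*n)
√(c(-252, 133) + p(163, 573)) = √((1/228)*(-252) + (2 - 4*163)) = √(-21/19 + (2 - 652)) = √(-21/19 - 650) = √(-12371/19) = I*√235049/19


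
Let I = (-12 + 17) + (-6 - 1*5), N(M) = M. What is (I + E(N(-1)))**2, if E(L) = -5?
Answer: 121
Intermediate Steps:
I = -6 (I = 5 + (-6 - 5) = 5 - 11 = -6)
(I + E(N(-1)))**2 = (-6 - 5)**2 = (-11)**2 = 121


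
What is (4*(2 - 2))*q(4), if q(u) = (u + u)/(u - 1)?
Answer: 0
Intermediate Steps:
q(u) = 2*u/(-1 + u) (q(u) = (2*u)/(-1 + u) = 2*u/(-1 + u))
(4*(2 - 2))*q(4) = (4*(2 - 2))*(2*4/(-1 + 4)) = (4*0)*(2*4/3) = 0*(2*4*(⅓)) = 0*(8/3) = 0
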